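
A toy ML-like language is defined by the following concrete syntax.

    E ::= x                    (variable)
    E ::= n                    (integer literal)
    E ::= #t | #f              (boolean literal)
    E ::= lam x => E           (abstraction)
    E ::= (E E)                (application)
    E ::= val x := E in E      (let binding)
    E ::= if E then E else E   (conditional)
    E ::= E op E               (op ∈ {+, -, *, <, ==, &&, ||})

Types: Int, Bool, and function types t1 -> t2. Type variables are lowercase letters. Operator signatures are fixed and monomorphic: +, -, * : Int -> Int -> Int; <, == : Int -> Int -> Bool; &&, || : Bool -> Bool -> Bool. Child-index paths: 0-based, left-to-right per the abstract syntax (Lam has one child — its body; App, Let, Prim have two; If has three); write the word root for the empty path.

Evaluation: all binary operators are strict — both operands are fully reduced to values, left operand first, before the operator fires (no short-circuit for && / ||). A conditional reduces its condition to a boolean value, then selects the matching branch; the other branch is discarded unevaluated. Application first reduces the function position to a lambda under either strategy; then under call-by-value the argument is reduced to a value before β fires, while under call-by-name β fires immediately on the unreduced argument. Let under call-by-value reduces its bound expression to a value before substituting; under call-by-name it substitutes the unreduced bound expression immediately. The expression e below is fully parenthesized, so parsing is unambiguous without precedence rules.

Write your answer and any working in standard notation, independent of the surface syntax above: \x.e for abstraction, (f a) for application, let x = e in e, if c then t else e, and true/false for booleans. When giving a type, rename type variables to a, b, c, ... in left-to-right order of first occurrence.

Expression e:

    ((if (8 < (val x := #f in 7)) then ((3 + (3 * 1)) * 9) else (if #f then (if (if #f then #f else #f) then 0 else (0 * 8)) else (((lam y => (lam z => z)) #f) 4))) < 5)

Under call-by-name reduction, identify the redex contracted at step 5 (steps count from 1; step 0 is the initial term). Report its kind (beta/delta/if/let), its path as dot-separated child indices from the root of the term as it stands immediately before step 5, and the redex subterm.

Answer: beta at 0.0 : ((\y.(\z.z)) false)

Trace:
step 0: ((if (8 < (let x = false in 7)) then ((3 + (3 * 1)) * 9) else (if false then (if (if false then false else false) then 0 else (0 * 8)) else (((\y.(\z.z)) false) 4))) < 5)
step 1: [let@0.0.1] ((if (8 < 7) then ((3 + (3 * 1)) * 9) else (if false then (if (if false then false else false) then 0 else (0 * 8)) else (((\y.(\z.z)) false) 4))) < 5)
step 2: [delta@0.0] ((if false then ((3 + (3 * 1)) * 9) else (if false then (if (if false then false else false) then 0 else (0 * 8)) else (((\y.(\z.z)) false) 4))) < 5)
step 3: [if@0] ((if false then (if (if false then false else false) then 0 else (0 * 8)) else (((\y.(\z.z)) false) 4)) < 5)
step 4: [if@0] ((((\y.(\z.z)) false) 4) < 5)
step 5: [beta@0.0] (((\z.z) 4) < 5)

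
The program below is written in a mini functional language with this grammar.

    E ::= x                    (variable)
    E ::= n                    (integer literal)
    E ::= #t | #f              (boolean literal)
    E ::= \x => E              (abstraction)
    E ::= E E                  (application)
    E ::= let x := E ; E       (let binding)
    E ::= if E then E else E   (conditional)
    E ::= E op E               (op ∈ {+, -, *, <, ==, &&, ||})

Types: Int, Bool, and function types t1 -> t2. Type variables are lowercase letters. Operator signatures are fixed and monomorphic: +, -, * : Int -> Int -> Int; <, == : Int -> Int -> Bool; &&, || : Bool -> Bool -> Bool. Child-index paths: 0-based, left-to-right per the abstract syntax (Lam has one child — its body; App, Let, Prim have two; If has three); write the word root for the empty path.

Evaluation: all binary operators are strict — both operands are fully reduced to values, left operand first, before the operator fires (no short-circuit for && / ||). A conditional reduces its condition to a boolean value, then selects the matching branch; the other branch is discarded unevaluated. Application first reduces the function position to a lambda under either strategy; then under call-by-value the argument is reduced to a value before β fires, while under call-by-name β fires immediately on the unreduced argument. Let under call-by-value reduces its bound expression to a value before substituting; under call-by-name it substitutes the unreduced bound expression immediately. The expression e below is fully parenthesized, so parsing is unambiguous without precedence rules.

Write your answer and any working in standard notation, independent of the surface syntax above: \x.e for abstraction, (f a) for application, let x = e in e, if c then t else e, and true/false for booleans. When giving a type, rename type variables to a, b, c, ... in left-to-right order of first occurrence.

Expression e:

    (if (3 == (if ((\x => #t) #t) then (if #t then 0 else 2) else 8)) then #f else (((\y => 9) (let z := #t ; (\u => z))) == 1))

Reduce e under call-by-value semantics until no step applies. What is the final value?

Derivation:
step 0: (if (3 == (if ((\x.true) true) then (if true then 0 else 2) else 8)) then false else (((\y.9) (let z = true in (\u.z))) == 1))
step 1: [beta@0.1.0] (if (3 == (if true then (if true then 0 else 2) else 8)) then false else (((\y.9) (let z = true in (\u.z))) == 1))
step 2: [if@0.1] (if (3 == (if true then 0 else 2)) then false else (((\y.9) (let z = true in (\u.z))) == 1))
step 3: [if@0.1] (if (3 == 0) then false else (((\y.9) (let z = true in (\u.z))) == 1))
step 4: [delta@0] (if false then false else (((\y.9) (let z = true in (\u.z))) == 1))
step 5: [if@root] (((\y.9) (let z = true in (\u.z))) == 1)
step 6: [let@0.1] (((\y.9) (\u.true)) == 1)
step 7: [beta@0] (9 == 1)
step 8: [delta@root] false

Answer: false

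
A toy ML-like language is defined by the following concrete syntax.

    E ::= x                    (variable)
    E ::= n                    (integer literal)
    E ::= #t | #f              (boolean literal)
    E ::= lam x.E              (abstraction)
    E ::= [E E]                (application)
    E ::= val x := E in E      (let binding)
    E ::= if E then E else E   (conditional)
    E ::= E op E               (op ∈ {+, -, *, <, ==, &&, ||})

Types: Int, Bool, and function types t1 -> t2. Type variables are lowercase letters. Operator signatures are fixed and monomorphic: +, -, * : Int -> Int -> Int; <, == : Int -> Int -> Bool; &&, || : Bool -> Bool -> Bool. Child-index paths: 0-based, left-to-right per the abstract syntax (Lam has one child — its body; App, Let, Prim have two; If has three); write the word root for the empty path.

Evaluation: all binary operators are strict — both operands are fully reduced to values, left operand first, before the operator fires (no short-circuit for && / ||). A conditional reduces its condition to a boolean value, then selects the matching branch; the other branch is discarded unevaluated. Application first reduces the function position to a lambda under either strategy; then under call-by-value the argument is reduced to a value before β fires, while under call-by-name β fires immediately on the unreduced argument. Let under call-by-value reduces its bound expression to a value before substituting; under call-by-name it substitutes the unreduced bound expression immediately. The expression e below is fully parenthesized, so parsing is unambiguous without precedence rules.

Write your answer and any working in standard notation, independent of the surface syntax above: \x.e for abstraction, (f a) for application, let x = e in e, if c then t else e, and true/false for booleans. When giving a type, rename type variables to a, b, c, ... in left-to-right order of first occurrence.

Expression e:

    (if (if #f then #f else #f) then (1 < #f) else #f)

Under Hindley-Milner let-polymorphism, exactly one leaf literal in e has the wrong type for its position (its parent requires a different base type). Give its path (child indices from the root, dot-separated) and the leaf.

Derivation:
  unify Bool ~ Bool
  unify Bool ~ Bool
  unify Bool ~ Bool
  unify Int ~ Int
  unify Bool ~ Int
  FAIL: mismatch Bool ~ Int

Answer: 1.1 : false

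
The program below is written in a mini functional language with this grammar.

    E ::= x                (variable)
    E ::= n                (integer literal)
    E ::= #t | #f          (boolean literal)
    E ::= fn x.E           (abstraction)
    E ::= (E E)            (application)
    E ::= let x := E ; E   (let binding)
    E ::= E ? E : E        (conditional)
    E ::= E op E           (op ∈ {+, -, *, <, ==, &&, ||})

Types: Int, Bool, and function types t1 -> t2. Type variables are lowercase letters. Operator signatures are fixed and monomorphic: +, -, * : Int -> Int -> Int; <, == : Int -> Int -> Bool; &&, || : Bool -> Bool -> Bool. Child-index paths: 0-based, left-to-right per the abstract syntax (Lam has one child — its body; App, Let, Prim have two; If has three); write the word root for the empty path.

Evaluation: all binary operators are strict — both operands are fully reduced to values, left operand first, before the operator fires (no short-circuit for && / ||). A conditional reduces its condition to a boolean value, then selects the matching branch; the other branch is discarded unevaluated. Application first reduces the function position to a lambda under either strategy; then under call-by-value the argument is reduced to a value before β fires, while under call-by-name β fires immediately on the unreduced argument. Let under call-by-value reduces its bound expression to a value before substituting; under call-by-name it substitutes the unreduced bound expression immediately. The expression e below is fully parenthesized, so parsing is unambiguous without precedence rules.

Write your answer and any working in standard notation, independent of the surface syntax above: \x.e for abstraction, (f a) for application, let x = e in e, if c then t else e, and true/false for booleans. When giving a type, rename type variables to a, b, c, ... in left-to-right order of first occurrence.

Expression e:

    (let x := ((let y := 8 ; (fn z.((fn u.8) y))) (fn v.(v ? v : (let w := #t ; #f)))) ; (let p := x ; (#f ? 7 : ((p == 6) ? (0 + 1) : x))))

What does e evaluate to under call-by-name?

Derivation:
step 0: (let x = ((let y = 8 in (\z.((\u.8) y))) (\v.(if v then v else (let w = true in false)))) in (let p = x in (if false then 7 else (if (p == 6) then (0 + 1) else x))))
step 1: [let@root] (let p = ((let y = 8 in (\z.((\u.8) y))) (\v.(if v then v else (let w = true in false)))) in (if false then 7 else (if (p == 6) then (0 + 1) else ((let y = 8 in (\z.((\u.8) y))) (\v.(if v then v else (let w = true in false)))))))
step 2: [let@root] (if false then 7 else (if (((let y = 8 in (\z.((\u.8) y))) (\v.(if v then v else (let w = true in false)))) == 6) then (0 + 1) else ((let y = 8 in (\z.((\u.8) y))) (\v.(if v then v else (let w = true in false))))))
step 3: [if@root] (if (((let y = 8 in (\z.((\u.8) y))) (\v.(if v then v else (let w = true in false)))) == 6) then (0 + 1) else ((let y = 8 in (\z.((\u.8) y))) (\v.(if v then v else (let w = true in false)))))
step 4: [let@0.0.0] (if (((\z.((\u.8) 8)) (\v.(if v then v else (let w = true in false)))) == 6) then (0 + 1) else ((let y = 8 in (\z.((\u.8) y))) (\v.(if v then v else (let w = true in false)))))
step 5: [beta@0.0] (if (((\u.8) 8) == 6) then (0 + 1) else ((let y = 8 in (\z.((\u.8) y))) (\v.(if v then v else (let w = true in false)))))
step 6: [beta@0.0] (if (8 == 6) then (0 + 1) else ((let y = 8 in (\z.((\u.8) y))) (\v.(if v then v else (let w = true in false)))))
step 7: [delta@0] (if false then (0 + 1) else ((let y = 8 in (\z.((\u.8) y))) (\v.(if v then v else (let w = true in false)))))
step 8: [if@root] ((let y = 8 in (\z.((\u.8) y))) (\v.(if v then v else (let w = true in false))))
step 9: [let@0] ((\z.((\u.8) 8)) (\v.(if v then v else (let w = true in false))))
step 10: [beta@root] ((\u.8) 8)
step 11: [beta@root] 8

Answer: 8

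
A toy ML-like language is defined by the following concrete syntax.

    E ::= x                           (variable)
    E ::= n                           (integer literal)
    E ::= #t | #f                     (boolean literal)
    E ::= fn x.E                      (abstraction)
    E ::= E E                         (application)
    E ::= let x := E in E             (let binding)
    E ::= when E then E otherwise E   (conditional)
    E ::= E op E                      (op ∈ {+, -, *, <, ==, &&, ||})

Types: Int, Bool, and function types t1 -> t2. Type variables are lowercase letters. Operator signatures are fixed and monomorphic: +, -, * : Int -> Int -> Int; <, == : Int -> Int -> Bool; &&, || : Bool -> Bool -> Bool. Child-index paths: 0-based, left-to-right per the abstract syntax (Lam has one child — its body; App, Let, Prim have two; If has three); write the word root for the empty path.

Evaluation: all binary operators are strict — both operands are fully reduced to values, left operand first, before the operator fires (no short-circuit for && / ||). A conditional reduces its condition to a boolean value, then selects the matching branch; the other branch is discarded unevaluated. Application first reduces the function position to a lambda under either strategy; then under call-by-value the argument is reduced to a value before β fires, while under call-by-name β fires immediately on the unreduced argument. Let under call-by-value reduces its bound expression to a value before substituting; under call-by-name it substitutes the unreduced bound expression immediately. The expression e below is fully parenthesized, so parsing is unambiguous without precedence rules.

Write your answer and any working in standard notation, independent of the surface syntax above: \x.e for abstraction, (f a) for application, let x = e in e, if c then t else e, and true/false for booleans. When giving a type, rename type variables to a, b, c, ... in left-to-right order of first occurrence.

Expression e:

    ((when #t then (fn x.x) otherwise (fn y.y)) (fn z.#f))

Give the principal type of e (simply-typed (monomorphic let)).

Working:
  unify Bool ~ Bool
x : a
\x._ : a -> a
y : b
\y._ : b -> b
  unify a -> a ~ b -> b
  unify a ~ b
  unify b ~ b
\z._ : c -> Bool
  unify b -> b ~ (c -> Bool) -> d
  unify b ~ c -> Bool
  unify c -> Bool ~ d
_ _ : c -> Bool

Answer: a -> Bool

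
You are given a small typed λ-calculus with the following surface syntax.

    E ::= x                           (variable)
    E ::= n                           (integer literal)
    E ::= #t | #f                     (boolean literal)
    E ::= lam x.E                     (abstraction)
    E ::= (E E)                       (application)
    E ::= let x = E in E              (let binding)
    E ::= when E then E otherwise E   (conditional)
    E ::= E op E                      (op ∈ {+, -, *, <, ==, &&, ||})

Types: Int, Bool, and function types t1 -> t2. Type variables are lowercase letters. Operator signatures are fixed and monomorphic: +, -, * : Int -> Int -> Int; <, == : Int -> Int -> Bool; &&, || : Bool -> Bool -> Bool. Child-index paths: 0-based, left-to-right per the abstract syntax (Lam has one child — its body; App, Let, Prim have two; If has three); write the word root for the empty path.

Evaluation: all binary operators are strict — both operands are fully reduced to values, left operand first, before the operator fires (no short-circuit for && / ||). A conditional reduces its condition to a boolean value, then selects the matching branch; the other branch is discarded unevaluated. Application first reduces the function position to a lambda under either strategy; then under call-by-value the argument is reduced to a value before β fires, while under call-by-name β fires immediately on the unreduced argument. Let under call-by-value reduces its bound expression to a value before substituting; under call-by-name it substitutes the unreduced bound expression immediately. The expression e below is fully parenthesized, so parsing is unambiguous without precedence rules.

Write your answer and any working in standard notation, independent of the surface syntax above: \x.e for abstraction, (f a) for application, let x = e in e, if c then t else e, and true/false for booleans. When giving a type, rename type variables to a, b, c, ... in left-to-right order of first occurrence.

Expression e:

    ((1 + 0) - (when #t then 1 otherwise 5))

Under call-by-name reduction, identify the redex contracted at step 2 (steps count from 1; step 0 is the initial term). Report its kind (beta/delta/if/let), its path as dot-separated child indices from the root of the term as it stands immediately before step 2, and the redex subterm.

Derivation:
step 0: ((1 + 0) - (if true then 1 else 5))
step 1: [delta@0] (1 - (if true then 1 else 5))
step 2: [if@1] (1 - 1)

Answer: if at 1 : (if true then 1 else 5)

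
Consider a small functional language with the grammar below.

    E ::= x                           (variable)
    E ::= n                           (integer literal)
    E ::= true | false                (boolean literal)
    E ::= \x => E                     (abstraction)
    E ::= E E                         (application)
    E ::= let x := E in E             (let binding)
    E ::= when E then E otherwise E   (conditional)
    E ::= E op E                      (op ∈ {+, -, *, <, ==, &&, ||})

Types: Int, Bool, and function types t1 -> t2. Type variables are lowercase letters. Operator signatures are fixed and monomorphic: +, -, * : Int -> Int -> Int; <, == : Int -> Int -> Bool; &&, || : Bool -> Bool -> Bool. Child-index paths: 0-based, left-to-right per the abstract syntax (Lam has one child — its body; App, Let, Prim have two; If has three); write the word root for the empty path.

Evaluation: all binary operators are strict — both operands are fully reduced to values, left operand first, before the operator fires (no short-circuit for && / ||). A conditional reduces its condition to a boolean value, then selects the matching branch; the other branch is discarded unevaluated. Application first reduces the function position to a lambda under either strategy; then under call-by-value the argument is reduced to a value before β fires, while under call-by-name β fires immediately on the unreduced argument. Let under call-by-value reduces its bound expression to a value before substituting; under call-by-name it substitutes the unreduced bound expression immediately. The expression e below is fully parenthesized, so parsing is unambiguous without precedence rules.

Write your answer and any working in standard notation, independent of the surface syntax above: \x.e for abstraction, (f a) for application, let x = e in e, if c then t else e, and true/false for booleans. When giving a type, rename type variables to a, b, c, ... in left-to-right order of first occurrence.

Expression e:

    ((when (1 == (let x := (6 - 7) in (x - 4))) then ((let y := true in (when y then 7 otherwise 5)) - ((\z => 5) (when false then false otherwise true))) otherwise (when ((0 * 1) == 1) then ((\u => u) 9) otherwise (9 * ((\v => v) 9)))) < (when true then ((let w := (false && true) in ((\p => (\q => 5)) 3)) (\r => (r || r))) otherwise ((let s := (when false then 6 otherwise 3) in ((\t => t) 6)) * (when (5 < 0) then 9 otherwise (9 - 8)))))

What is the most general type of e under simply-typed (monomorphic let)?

Trace:
  unify Int ~ Int
  unify Int ~ Int
  unify Int ~ Int
let x : Int
x : Int
  unify Int ~ Int
  unify Int ~ Int
  unify Int ~ Int
  unify Bool ~ Bool
let y : Bool
y : Bool
  unify Bool ~ Bool
  unify Int ~ Int
  unify Int ~ Int
\z._ : a -> Int
  unify Bool ~ Bool
  unify Bool ~ Bool
  unify a -> Int ~ Bool -> b
  unify a ~ Bool
  unify Int ~ b
_ _ : Int
  unify Int ~ Int
  unify Int ~ Int
  unify Int ~ Int
  unify Int ~ Int
  unify Int ~ Int
  unify Bool ~ Bool
u : c
\u._ : c -> c
  unify c -> c ~ Int -> d
  unify c ~ Int
  unify Int ~ d
_ _ : Int
  unify Int ~ Int
v : e
\v._ : e -> e
  unify e -> e ~ Int -> f
  unify e ~ Int
  unify Int ~ f
_ _ : Int
  unify Int ~ Int
  unify Int ~ Int
  unify Int ~ Int
  unify Int ~ Int
  unify Bool ~ Bool
  unify Bool ~ Bool
  unify Bool ~ Bool
let w : Bool
\q._ : h -> Int
\p._ : g -> h -> Int
  unify g -> h -> Int ~ Int -> i
  unify g ~ Int
  unify h -> Int ~ i
_ _ : h -> Int
r : j
  unify j ~ Bool
r : Bool
  unify Bool ~ Bool
\r._ : Bool -> Bool
  unify h -> Int ~ (Bool -> Bool) -> k
  unify h ~ Bool -> Bool
  unify Int ~ k
_ _ : Int
  unify Bool ~ Bool
  unify Int ~ Int
let s : Int
t : l
\t._ : l -> l
  unify l -> l ~ Int -> m
  unify l ~ Int
  unify Int ~ m
_ _ : Int
  unify Int ~ Int
  unify Int ~ Int
  unify Int ~ Int
  unify Bool ~ Bool
  unify Int ~ Int
  unify Int ~ Int
  unify Int ~ Int
  unify Int ~ Int
  unify Int ~ Int
  unify Int ~ Int

Answer: Bool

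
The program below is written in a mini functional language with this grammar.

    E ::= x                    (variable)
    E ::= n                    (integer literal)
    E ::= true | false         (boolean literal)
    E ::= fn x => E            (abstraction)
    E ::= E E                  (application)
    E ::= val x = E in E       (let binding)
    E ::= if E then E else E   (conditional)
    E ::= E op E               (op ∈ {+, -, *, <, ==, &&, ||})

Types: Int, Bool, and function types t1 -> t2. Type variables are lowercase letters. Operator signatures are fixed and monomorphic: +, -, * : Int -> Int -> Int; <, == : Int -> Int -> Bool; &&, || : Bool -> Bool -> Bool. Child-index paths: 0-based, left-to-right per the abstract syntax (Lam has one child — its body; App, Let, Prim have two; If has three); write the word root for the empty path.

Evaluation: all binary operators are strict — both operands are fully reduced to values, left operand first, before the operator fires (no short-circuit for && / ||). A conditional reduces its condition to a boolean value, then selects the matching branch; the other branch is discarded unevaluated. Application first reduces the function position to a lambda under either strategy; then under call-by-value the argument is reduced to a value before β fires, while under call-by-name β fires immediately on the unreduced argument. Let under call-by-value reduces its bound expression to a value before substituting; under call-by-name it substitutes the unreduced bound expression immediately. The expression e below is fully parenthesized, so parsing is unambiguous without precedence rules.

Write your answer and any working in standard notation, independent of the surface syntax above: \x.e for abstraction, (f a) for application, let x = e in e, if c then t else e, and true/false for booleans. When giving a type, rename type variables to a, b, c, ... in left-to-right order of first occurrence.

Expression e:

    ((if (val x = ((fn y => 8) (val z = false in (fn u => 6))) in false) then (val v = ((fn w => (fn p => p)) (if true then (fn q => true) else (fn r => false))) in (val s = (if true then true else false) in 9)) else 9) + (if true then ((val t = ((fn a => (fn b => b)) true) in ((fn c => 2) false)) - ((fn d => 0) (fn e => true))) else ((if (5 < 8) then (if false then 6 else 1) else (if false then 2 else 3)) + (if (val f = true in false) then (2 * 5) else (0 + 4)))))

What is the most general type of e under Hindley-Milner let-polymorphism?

Working:
\y._ : a -> Int
let z : Bool
\u._ : b -> Int
  unify a -> Int ~ (b -> Int) -> c
  unify a ~ b -> Int
  unify Int ~ c
_ _ : Int
let x : Int
  unify Bool ~ Bool
p : e
\p._ : e -> e
\w._ : d -> e -> e
  unify Bool ~ Bool
\q._ : f -> Bool
\r._ : g -> Bool
  unify f -> Bool ~ g -> Bool
  unify f ~ g
  unify Bool ~ Bool
  unify d -> e -> e ~ (g -> Bool) -> h
  unify d ~ g -> Bool
  unify e -> e ~ h
_ _ : e -> e
let v : forall. e -> e
  unify Bool ~ Bool
  unify Bool ~ Bool
let s : Bool
  unify Int ~ Int
  unify Int ~ Int
  unify Bool ~ Bool
b : j
\b._ : j -> j
\a._ : i -> j -> j
  unify i -> j -> j ~ Bool -> k
  unify i ~ Bool
  unify j -> j ~ k
_ _ : j -> j
let t : forall. j -> j
\c._ : l -> Int
  unify l -> Int ~ Bool -> m
  unify l ~ Bool
  unify Int ~ m
_ _ : Int
  unify Int ~ Int
\d._ : n -> Int
\e._ : o -> Bool
  unify n -> Int ~ (o -> Bool) -> p
  unify n ~ o -> Bool
  unify Int ~ p
_ _ : Int
  unify Int ~ Int
  unify Int ~ Int
  unify Int ~ Int
  unify Bool ~ Bool
  unify Bool ~ Bool
  unify Int ~ Int
  unify Bool ~ Bool
  unify Int ~ Int
  unify Int ~ Int
  unify Int ~ Int
let f : Bool
  unify Bool ~ Bool
  unify Int ~ Int
  unify Int ~ Int
  unify Int ~ Int
  unify Int ~ Int
  unify Int ~ Int
  unify Int ~ Int
  unify Int ~ Int
  unify Int ~ Int

Answer: Int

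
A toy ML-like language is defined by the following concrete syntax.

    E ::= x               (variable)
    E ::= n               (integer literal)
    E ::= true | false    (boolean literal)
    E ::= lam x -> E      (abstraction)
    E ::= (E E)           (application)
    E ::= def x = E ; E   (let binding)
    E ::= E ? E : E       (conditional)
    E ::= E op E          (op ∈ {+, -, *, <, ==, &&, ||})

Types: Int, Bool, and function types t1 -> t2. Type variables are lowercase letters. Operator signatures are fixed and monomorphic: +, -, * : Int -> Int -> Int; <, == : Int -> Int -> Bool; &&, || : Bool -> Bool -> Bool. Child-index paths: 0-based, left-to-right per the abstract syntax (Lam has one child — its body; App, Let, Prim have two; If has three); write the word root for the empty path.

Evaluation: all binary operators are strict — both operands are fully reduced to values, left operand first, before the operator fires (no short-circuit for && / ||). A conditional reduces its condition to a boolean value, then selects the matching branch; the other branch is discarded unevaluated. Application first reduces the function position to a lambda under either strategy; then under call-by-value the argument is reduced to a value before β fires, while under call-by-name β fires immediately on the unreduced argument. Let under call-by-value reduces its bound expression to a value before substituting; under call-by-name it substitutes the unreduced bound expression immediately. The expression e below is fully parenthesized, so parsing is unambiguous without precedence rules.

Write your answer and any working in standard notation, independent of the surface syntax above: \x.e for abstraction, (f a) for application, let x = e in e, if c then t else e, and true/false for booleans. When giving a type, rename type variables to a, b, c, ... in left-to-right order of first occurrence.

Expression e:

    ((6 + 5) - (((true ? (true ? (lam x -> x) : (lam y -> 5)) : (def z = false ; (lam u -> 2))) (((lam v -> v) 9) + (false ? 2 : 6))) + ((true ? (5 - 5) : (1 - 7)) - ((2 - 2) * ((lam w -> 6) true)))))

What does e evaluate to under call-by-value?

Derivation:
step 0: ((6 + 5) - (((if true then (if true then (\x.x) else (\y.5)) else (let z = false in (\u.2))) (((\v.v) 9) + (if false then 2 else 6))) + ((if true then (5 - 5) else (1 - 7)) - ((2 - 2) * ((\w.6) true)))))
step 1: [delta@0] (11 - (((if true then (if true then (\x.x) else (\y.5)) else (let z = false in (\u.2))) (((\v.v) 9) + (if false then 2 else 6))) + ((if true then (5 - 5) else (1 - 7)) - ((2 - 2) * ((\w.6) true)))))
step 2: [if@1.0.0] (11 - (((if true then (\x.x) else (\y.5)) (((\v.v) 9) + (if false then 2 else 6))) + ((if true then (5 - 5) else (1 - 7)) - ((2 - 2) * ((\w.6) true)))))
step 3: [if@1.0.0] (11 - (((\x.x) (((\v.v) 9) + (if false then 2 else 6))) + ((if true then (5 - 5) else (1 - 7)) - ((2 - 2) * ((\w.6) true)))))
step 4: [beta@1.0.1.0] (11 - (((\x.x) (9 + (if false then 2 else 6))) + ((if true then (5 - 5) else (1 - 7)) - ((2 - 2) * ((\w.6) true)))))
step 5: [if@1.0.1.1] (11 - (((\x.x) (9 + 6)) + ((if true then (5 - 5) else (1 - 7)) - ((2 - 2) * ((\w.6) true)))))
step 6: [delta@1.0.1] (11 - (((\x.x) 15) + ((if true then (5 - 5) else (1 - 7)) - ((2 - 2) * ((\w.6) true)))))
step 7: [beta@1.0] (11 - (15 + ((if true then (5 - 5) else (1 - 7)) - ((2 - 2) * ((\w.6) true)))))
step 8: [if@1.1.0] (11 - (15 + ((5 - 5) - ((2 - 2) * ((\w.6) true)))))
step 9: [delta@1.1.0] (11 - (15 + (0 - ((2 - 2) * ((\w.6) true)))))
step 10: [delta@1.1.1.0] (11 - (15 + (0 - (0 * ((\w.6) true)))))
step 11: [beta@1.1.1.1] (11 - (15 + (0 - (0 * 6))))
step 12: [delta@1.1.1] (11 - (15 + (0 - 0)))
step 13: [delta@1.1] (11 - (15 + 0))
step 14: [delta@1] (11 - 15)
step 15: [delta@root] -4

Answer: -4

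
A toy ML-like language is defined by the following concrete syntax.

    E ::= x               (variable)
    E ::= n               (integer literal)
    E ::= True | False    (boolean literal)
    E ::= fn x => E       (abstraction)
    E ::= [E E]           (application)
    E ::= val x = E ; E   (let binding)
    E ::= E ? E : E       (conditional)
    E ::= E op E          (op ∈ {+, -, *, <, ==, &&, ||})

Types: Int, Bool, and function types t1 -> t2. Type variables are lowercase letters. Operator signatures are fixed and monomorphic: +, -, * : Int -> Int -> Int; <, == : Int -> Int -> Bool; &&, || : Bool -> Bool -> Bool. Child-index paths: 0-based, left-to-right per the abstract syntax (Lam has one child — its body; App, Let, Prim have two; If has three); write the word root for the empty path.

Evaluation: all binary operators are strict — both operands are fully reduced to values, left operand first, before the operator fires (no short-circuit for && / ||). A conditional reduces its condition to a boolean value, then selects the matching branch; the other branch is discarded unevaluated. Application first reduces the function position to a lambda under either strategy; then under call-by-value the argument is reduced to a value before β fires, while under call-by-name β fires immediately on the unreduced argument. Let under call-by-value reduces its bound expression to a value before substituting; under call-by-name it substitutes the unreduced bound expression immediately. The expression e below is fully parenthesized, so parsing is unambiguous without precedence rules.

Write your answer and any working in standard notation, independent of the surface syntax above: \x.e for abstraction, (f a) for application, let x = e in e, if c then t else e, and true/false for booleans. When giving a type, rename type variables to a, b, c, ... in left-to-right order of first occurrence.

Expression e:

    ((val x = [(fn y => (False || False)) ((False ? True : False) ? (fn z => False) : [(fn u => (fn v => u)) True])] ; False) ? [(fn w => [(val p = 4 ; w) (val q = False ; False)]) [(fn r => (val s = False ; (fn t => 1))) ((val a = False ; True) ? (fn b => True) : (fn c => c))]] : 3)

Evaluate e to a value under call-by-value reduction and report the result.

Answer: 3

Trace:
step 0: (if (let x = ((\y.(false || false)) (if (if false then true else false) then (\z.false) else ((\u.(\v.u)) true))) in false) then ((\w.((let p = 4 in w) (let q = false in false))) ((\r.(let s = false in (\t.1))) (if (let a = false in true) then (\b.true) else (\c.c)))) else 3)
step 1: [if@0.0.1.0] (if (let x = ((\y.(false || false)) (if false then (\z.false) else ((\u.(\v.u)) true))) in false) then ((\w.((let p = 4 in w) (let q = false in false))) ((\r.(let s = false in (\t.1))) (if (let a = false in true) then (\b.true) else (\c.c)))) else 3)
step 2: [if@0.0.1] (if (let x = ((\y.(false || false)) ((\u.(\v.u)) true)) in false) then ((\w.((let p = 4 in w) (let q = false in false))) ((\r.(let s = false in (\t.1))) (if (let a = false in true) then (\b.true) else (\c.c)))) else 3)
step 3: [beta@0.0.1] (if (let x = ((\y.(false || false)) (\v.true)) in false) then ((\w.((let p = 4 in w) (let q = false in false))) ((\r.(let s = false in (\t.1))) (if (let a = false in true) then (\b.true) else (\c.c)))) else 3)
step 4: [beta@0.0] (if (let x = (false || false) in false) then ((\w.((let p = 4 in w) (let q = false in false))) ((\r.(let s = false in (\t.1))) (if (let a = false in true) then (\b.true) else (\c.c)))) else 3)
step 5: [delta@0.0] (if (let x = false in false) then ((\w.((let p = 4 in w) (let q = false in false))) ((\r.(let s = false in (\t.1))) (if (let a = false in true) then (\b.true) else (\c.c)))) else 3)
step 6: [let@0] (if false then ((\w.((let p = 4 in w) (let q = false in false))) ((\r.(let s = false in (\t.1))) (if (let a = false in true) then (\b.true) else (\c.c)))) else 3)
step 7: [if@root] 3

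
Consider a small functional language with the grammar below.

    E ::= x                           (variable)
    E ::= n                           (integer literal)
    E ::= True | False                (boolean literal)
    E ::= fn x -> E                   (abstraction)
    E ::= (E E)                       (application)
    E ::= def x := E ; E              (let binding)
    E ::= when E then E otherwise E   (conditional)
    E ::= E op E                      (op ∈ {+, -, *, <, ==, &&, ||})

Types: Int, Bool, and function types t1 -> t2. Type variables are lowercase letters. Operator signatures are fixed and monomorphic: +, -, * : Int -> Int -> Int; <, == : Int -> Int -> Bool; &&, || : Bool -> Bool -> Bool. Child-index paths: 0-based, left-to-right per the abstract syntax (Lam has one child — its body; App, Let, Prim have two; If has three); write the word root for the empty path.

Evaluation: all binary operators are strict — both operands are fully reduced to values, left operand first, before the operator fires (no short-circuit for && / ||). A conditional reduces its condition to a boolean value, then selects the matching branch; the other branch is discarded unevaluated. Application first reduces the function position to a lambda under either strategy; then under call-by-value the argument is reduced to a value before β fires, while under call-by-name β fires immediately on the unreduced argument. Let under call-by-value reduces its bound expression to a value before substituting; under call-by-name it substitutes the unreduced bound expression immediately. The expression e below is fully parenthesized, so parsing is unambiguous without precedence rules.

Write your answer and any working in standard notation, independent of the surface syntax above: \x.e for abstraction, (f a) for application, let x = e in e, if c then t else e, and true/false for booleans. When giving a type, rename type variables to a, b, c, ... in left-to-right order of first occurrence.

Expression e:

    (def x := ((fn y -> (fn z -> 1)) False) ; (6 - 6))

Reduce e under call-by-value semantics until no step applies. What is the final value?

Derivation:
step 0: (let x = ((\y.(\z.1)) false) in (6 - 6))
step 1: [beta@0] (let x = (\z.1) in (6 - 6))
step 2: [let@root] (6 - 6)
step 3: [delta@root] 0

Answer: 0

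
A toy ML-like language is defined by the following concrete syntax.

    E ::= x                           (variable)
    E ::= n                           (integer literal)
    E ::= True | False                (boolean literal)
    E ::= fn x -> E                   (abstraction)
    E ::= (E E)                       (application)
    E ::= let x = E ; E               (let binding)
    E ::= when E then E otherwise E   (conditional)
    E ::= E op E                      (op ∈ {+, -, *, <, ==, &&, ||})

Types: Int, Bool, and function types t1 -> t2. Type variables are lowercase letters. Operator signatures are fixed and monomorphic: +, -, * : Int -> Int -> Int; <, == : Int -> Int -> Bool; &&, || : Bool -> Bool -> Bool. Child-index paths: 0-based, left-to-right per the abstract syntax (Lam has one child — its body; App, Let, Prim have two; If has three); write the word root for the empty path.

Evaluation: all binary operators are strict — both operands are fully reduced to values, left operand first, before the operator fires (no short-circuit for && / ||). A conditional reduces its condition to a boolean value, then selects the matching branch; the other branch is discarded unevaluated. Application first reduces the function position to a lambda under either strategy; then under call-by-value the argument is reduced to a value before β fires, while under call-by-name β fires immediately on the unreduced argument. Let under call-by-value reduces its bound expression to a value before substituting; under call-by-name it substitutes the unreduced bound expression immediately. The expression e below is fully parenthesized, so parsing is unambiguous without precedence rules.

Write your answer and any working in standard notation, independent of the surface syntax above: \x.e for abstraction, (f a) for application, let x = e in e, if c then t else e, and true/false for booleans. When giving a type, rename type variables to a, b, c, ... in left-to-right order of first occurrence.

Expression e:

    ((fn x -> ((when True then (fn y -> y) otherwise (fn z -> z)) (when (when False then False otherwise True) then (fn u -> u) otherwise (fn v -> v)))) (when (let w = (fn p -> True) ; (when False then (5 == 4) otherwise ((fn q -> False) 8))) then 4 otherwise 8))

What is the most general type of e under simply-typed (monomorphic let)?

Answer: a -> a

Working:
  unify Bool ~ Bool
y : b
\y._ : b -> b
z : c
\z._ : c -> c
  unify b -> b ~ c -> c
  unify b ~ c
  unify c ~ c
  unify Bool ~ Bool
  unify Bool ~ Bool
  unify Bool ~ Bool
u : d
\u._ : d -> d
v : e
\v._ : e -> e
  unify d -> d ~ e -> e
  unify d ~ e
  unify e ~ e
  unify c -> c ~ (e -> e) -> f
  unify c ~ e -> e
  unify e -> e ~ f
_ _ : e -> e
\x._ : a -> e -> e
\p._ : g -> Bool
let w : g -> Bool
  unify Bool ~ Bool
  unify Int ~ Int
  unify Int ~ Int
\q._ : h -> Bool
  unify h -> Bool ~ Int -> i
  unify h ~ Int
  unify Bool ~ i
_ _ : Bool
  unify Bool ~ Bool
  unify Bool ~ Bool
  unify Int ~ Int
  unify a -> e -> e ~ Int -> j
  unify a ~ Int
  unify e -> e ~ j
_ _ : e -> e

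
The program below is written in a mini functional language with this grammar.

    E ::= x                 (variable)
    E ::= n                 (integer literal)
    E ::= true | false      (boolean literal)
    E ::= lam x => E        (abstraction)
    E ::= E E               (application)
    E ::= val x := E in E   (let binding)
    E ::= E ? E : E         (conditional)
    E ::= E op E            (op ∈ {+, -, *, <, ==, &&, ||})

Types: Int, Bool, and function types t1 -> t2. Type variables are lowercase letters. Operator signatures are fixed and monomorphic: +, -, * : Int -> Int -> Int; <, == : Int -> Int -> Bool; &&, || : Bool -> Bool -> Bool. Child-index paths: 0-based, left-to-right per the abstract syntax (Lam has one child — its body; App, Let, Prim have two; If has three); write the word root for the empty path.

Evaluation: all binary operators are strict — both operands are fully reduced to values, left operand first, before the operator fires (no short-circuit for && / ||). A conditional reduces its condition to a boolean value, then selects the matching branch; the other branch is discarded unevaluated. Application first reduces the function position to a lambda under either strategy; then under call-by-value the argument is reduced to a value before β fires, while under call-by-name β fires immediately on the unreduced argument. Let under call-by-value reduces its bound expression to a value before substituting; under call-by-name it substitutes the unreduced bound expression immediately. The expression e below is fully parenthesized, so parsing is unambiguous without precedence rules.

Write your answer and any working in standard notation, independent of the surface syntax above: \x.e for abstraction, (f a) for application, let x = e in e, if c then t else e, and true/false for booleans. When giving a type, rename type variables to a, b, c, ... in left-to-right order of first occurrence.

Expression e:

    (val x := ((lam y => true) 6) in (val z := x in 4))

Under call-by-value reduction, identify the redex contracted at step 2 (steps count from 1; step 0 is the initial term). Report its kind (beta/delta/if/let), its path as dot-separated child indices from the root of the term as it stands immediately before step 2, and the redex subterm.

Derivation:
step 0: (let x = ((\y.true) 6) in (let z = x in 4))
step 1: [beta@0] (let x = true in (let z = x in 4))
step 2: [let@root] (let z = true in 4)

Answer: let at root : (let x = true in (let z = x in 4))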